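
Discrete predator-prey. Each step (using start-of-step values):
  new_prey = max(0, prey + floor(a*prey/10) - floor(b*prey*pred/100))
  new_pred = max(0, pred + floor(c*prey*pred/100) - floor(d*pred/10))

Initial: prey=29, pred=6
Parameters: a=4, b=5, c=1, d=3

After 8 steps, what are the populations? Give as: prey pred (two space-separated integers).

Step 1: prey: 29+11-8=32; pred: 6+1-1=6
Step 2: prey: 32+12-9=35; pred: 6+1-1=6
Step 3: prey: 35+14-10=39; pred: 6+2-1=7
Step 4: prey: 39+15-13=41; pred: 7+2-2=7
Step 5: prey: 41+16-14=43; pred: 7+2-2=7
Step 6: prey: 43+17-15=45; pred: 7+3-2=8
Step 7: prey: 45+18-18=45; pred: 8+3-2=9
Step 8: prey: 45+18-20=43; pred: 9+4-2=11

Answer: 43 11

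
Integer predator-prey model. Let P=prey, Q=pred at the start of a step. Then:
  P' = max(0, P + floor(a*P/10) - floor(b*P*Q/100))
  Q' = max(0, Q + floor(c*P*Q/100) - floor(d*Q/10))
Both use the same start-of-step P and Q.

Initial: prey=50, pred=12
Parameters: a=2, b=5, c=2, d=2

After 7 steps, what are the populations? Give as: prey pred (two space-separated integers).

Answer: 0 12

Derivation:
Step 1: prey: 50+10-30=30; pred: 12+12-2=22
Step 2: prey: 30+6-33=3; pred: 22+13-4=31
Step 3: prey: 3+0-4=0; pred: 31+1-6=26
Step 4: prey: 0+0-0=0; pred: 26+0-5=21
Step 5: prey: 0+0-0=0; pred: 21+0-4=17
Step 6: prey: 0+0-0=0; pred: 17+0-3=14
Step 7: prey: 0+0-0=0; pred: 14+0-2=12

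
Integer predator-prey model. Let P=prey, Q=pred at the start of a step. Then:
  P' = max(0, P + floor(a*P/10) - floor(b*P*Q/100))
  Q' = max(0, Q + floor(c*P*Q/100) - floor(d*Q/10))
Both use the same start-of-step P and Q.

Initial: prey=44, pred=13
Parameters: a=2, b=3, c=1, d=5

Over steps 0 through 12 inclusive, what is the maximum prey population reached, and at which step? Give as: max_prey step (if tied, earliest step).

Answer: 69 12

Derivation:
Step 1: prey: 44+8-17=35; pred: 13+5-6=12
Step 2: prey: 35+7-12=30; pred: 12+4-6=10
Step 3: prey: 30+6-9=27; pred: 10+3-5=8
Step 4: prey: 27+5-6=26; pred: 8+2-4=6
Step 5: prey: 26+5-4=27; pred: 6+1-3=4
Step 6: prey: 27+5-3=29; pred: 4+1-2=3
Step 7: prey: 29+5-2=32; pred: 3+0-1=2
Step 8: prey: 32+6-1=37; pred: 2+0-1=1
Step 9: prey: 37+7-1=43; pred: 1+0-0=1
Step 10: prey: 43+8-1=50; pred: 1+0-0=1
Step 11: prey: 50+10-1=59; pred: 1+0-0=1
Step 12: prey: 59+11-1=69; pred: 1+0-0=1
Max prey = 69 at step 12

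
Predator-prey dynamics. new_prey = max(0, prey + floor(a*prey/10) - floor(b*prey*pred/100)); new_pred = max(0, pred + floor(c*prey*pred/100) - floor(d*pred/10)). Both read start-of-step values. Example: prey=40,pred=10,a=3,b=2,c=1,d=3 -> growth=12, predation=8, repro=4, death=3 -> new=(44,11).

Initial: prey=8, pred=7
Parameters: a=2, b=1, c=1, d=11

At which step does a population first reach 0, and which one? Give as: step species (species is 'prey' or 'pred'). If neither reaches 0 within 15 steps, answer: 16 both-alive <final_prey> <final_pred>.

Answer: 1 pred

Derivation:
Step 1: prey: 8+1-0=9; pred: 7+0-7=0
First extinction: pred at step 1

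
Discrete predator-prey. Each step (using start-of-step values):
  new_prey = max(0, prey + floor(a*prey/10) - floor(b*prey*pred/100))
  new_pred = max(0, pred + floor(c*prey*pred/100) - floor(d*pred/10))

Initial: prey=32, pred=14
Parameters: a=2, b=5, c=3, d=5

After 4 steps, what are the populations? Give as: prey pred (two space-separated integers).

Step 1: prey: 32+6-22=16; pred: 14+13-7=20
Step 2: prey: 16+3-16=3; pred: 20+9-10=19
Step 3: prey: 3+0-2=1; pred: 19+1-9=11
Step 4: prey: 1+0-0=1; pred: 11+0-5=6

Answer: 1 6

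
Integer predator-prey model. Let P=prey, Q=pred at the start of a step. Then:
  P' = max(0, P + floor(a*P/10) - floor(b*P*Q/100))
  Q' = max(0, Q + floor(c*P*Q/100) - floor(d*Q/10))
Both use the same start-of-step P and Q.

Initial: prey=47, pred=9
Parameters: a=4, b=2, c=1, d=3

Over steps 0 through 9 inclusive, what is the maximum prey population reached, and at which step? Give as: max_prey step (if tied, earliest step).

Step 1: prey: 47+18-8=57; pred: 9+4-2=11
Step 2: prey: 57+22-12=67; pred: 11+6-3=14
Step 3: prey: 67+26-18=75; pred: 14+9-4=19
Step 4: prey: 75+30-28=77; pred: 19+14-5=28
Step 5: prey: 77+30-43=64; pred: 28+21-8=41
Step 6: prey: 64+25-52=37; pred: 41+26-12=55
Step 7: prey: 37+14-40=11; pred: 55+20-16=59
Step 8: prey: 11+4-12=3; pred: 59+6-17=48
Step 9: prey: 3+1-2=2; pred: 48+1-14=35
Max prey = 77 at step 4

Answer: 77 4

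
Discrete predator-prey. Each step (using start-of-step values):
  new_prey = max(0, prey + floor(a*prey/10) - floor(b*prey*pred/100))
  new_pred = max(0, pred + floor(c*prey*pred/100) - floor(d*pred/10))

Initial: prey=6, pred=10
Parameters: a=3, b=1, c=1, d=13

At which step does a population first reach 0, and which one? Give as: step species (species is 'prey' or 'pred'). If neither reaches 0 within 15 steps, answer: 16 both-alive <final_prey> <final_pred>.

Answer: 1 pred

Derivation:
Step 1: prey: 6+1-0=7; pred: 10+0-13=0
First extinction: pred at step 1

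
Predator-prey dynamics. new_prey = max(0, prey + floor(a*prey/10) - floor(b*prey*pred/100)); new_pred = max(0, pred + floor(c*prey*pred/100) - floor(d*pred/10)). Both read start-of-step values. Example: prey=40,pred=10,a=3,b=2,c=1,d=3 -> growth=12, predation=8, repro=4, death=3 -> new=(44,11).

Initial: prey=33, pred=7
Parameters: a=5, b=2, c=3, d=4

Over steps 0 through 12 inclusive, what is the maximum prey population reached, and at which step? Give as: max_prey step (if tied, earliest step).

Answer: 63 3

Derivation:
Step 1: prey: 33+16-4=45; pred: 7+6-2=11
Step 2: prey: 45+22-9=58; pred: 11+14-4=21
Step 3: prey: 58+29-24=63; pred: 21+36-8=49
Step 4: prey: 63+31-61=33; pred: 49+92-19=122
Step 5: prey: 33+16-80=0; pred: 122+120-48=194
Step 6: prey: 0+0-0=0; pred: 194+0-77=117
Step 7: prey: 0+0-0=0; pred: 117+0-46=71
Step 8: prey: 0+0-0=0; pred: 71+0-28=43
Step 9: prey: 0+0-0=0; pred: 43+0-17=26
Step 10: prey: 0+0-0=0; pred: 26+0-10=16
Step 11: prey: 0+0-0=0; pred: 16+0-6=10
Step 12: prey: 0+0-0=0; pred: 10+0-4=6
Max prey = 63 at step 3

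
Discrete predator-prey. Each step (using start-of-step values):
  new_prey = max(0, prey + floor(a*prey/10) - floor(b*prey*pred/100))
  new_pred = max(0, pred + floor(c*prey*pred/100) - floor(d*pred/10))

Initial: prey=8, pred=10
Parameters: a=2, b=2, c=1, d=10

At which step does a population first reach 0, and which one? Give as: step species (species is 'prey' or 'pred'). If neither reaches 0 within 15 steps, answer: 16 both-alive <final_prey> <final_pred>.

Answer: 1 pred

Derivation:
Step 1: prey: 8+1-1=8; pred: 10+0-10=0
First extinction: pred at step 1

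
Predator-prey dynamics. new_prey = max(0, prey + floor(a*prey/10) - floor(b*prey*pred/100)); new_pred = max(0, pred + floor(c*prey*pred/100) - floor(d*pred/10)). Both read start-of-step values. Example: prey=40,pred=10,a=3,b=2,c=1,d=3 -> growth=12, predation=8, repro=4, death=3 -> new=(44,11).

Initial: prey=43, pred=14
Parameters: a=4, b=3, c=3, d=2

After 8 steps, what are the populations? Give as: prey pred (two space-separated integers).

Step 1: prey: 43+17-18=42; pred: 14+18-2=30
Step 2: prey: 42+16-37=21; pred: 30+37-6=61
Step 3: prey: 21+8-38=0; pred: 61+38-12=87
Step 4: prey: 0+0-0=0; pred: 87+0-17=70
Step 5: prey: 0+0-0=0; pred: 70+0-14=56
Step 6: prey: 0+0-0=0; pred: 56+0-11=45
Step 7: prey: 0+0-0=0; pred: 45+0-9=36
Step 8: prey: 0+0-0=0; pred: 36+0-7=29

Answer: 0 29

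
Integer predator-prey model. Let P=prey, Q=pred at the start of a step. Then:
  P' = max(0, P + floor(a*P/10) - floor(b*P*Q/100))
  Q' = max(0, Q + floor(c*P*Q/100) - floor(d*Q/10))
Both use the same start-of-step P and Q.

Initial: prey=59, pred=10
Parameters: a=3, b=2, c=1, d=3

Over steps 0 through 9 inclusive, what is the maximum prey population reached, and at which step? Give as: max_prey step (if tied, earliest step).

Step 1: prey: 59+17-11=65; pred: 10+5-3=12
Step 2: prey: 65+19-15=69; pred: 12+7-3=16
Step 3: prey: 69+20-22=67; pred: 16+11-4=23
Step 4: prey: 67+20-30=57; pred: 23+15-6=32
Step 5: prey: 57+17-36=38; pred: 32+18-9=41
Step 6: prey: 38+11-31=18; pred: 41+15-12=44
Step 7: prey: 18+5-15=8; pred: 44+7-13=38
Step 8: prey: 8+2-6=4; pred: 38+3-11=30
Step 9: prey: 4+1-2=3; pred: 30+1-9=22
Max prey = 69 at step 2

Answer: 69 2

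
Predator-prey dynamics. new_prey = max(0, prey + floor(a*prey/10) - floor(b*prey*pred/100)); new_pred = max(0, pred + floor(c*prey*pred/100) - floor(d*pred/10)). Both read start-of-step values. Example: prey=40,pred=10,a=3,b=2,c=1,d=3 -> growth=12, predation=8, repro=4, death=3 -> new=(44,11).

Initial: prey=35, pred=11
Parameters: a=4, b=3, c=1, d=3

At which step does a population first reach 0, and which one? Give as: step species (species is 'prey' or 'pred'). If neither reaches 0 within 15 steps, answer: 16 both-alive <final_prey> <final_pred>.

Step 1: prey: 35+14-11=38; pred: 11+3-3=11
Step 2: prey: 38+15-12=41; pred: 11+4-3=12
Step 3: prey: 41+16-14=43; pred: 12+4-3=13
Step 4: prey: 43+17-16=44; pred: 13+5-3=15
Step 5: prey: 44+17-19=42; pred: 15+6-4=17
Step 6: prey: 42+16-21=37; pred: 17+7-5=19
Step 7: prey: 37+14-21=30; pred: 19+7-5=21
Step 8: prey: 30+12-18=24; pred: 21+6-6=21
Step 9: prey: 24+9-15=18; pred: 21+5-6=20
Step 10: prey: 18+7-10=15; pred: 20+3-6=17
Step 11: prey: 15+6-7=14; pred: 17+2-5=14
Step 12: prey: 14+5-5=14; pred: 14+1-4=11
Step 13: prey: 14+5-4=15; pred: 11+1-3=9
Step 14: prey: 15+6-4=17; pred: 9+1-2=8
Step 15: prey: 17+6-4=19; pred: 8+1-2=7
No extinction within 15 steps

Answer: 16 both-alive 19 7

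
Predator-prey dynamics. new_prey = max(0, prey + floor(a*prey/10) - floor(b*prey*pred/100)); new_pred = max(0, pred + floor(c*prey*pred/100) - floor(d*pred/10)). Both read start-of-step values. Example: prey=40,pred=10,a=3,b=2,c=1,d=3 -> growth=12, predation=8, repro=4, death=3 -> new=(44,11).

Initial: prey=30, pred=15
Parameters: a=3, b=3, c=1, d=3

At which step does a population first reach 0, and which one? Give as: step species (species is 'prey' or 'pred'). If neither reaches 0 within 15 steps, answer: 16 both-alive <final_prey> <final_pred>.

Answer: 16 both-alive 35 6

Derivation:
Step 1: prey: 30+9-13=26; pred: 15+4-4=15
Step 2: prey: 26+7-11=22; pred: 15+3-4=14
Step 3: prey: 22+6-9=19; pred: 14+3-4=13
Step 4: prey: 19+5-7=17; pred: 13+2-3=12
Step 5: prey: 17+5-6=16; pred: 12+2-3=11
Step 6: prey: 16+4-5=15; pred: 11+1-3=9
Step 7: prey: 15+4-4=15; pred: 9+1-2=8
Step 8: prey: 15+4-3=16; pred: 8+1-2=7
Step 9: prey: 16+4-3=17; pred: 7+1-2=6
Step 10: prey: 17+5-3=19; pred: 6+1-1=6
Step 11: prey: 19+5-3=21; pred: 6+1-1=6
Step 12: prey: 21+6-3=24; pred: 6+1-1=6
Step 13: prey: 24+7-4=27; pred: 6+1-1=6
Step 14: prey: 27+8-4=31; pred: 6+1-1=6
Step 15: prey: 31+9-5=35; pred: 6+1-1=6
No extinction within 15 steps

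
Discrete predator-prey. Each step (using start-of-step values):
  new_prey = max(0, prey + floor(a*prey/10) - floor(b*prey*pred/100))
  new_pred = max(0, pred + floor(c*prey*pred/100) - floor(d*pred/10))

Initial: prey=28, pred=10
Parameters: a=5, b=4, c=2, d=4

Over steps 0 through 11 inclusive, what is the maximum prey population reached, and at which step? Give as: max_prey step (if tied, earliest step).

Step 1: prey: 28+14-11=31; pred: 10+5-4=11
Step 2: prey: 31+15-13=33; pred: 11+6-4=13
Step 3: prey: 33+16-17=32; pred: 13+8-5=16
Step 4: prey: 32+16-20=28; pred: 16+10-6=20
Step 5: prey: 28+14-22=20; pred: 20+11-8=23
Step 6: prey: 20+10-18=12; pred: 23+9-9=23
Step 7: prey: 12+6-11=7; pred: 23+5-9=19
Step 8: prey: 7+3-5=5; pred: 19+2-7=14
Step 9: prey: 5+2-2=5; pred: 14+1-5=10
Step 10: prey: 5+2-2=5; pred: 10+1-4=7
Step 11: prey: 5+2-1=6; pred: 7+0-2=5
Max prey = 33 at step 2

Answer: 33 2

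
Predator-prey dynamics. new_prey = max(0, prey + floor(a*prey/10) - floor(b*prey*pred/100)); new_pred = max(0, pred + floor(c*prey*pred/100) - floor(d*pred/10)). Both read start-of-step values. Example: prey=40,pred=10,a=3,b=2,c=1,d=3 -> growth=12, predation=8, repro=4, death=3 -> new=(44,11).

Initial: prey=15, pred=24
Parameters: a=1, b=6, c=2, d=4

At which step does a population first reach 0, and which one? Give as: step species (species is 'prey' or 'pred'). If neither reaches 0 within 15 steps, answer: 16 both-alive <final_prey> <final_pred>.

Answer: 1 prey

Derivation:
Step 1: prey: 15+1-21=0; pred: 24+7-9=22
First extinction: prey at step 1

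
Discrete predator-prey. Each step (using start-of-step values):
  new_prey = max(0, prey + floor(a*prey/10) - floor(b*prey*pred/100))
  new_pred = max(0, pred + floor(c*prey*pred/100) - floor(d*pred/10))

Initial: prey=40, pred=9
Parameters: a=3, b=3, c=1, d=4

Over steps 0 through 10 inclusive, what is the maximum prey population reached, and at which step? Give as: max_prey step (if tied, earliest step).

Step 1: prey: 40+12-10=42; pred: 9+3-3=9
Step 2: prey: 42+12-11=43; pred: 9+3-3=9
Step 3: prey: 43+12-11=44; pred: 9+3-3=9
Step 4: prey: 44+13-11=46; pred: 9+3-3=9
Step 5: prey: 46+13-12=47; pred: 9+4-3=10
Step 6: prey: 47+14-14=47; pred: 10+4-4=10
Step 7: prey: 47+14-14=47; pred: 10+4-4=10
Step 8: prey: 47+14-14=47; pred: 10+4-4=10
Step 9: prey: 47+14-14=47; pred: 10+4-4=10
Step 10: prey: 47+14-14=47; pred: 10+4-4=10
Max prey = 47 at step 5

Answer: 47 5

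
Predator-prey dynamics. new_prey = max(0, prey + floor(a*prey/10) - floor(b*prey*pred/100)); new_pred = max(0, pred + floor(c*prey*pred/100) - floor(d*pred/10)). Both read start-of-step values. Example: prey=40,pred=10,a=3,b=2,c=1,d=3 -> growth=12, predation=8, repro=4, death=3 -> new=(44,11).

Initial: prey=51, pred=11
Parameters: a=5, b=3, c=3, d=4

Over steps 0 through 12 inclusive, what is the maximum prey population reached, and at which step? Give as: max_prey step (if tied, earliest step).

Step 1: prey: 51+25-16=60; pred: 11+16-4=23
Step 2: prey: 60+30-41=49; pred: 23+41-9=55
Step 3: prey: 49+24-80=0; pred: 55+80-22=113
Step 4: prey: 0+0-0=0; pred: 113+0-45=68
Step 5: prey: 0+0-0=0; pred: 68+0-27=41
Step 6: prey: 0+0-0=0; pred: 41+0-16=25
Step 7: prey: 0+0-0=0; pred: 25+0-10=15
Step 8: prey: 0+0-0=0; pred: 15+0-6=9
Step 9: prey: 0+0-0=0; pred: 9+0-3=6
Step 10: prey: 0+0-0=0; pred: 6+0-2=4
Step 11: prey: 0+0-0=0; pred: 4+0-1=3
Step 12: prey: 0+0-0=0; pred: 3+0-1=2
Max prey = 60 at step 1

Answer: 60 1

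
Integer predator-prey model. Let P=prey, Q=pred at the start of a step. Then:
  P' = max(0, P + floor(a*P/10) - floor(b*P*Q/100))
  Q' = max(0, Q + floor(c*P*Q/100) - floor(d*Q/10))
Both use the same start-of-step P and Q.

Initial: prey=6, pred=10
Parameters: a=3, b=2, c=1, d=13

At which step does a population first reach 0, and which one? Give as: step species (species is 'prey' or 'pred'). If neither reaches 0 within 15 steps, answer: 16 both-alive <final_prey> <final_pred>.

Step 1: prey: 6+1-1=6; pred: 10+0-13=0
First extinction: pred at step 1

Answer: 1 pred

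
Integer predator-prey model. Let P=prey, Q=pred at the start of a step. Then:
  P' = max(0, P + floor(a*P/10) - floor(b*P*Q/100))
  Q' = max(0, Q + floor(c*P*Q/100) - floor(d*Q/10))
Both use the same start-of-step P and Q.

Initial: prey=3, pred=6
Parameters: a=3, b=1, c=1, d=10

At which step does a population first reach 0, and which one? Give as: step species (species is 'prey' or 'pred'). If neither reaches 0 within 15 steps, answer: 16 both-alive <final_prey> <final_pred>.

Step 1: prey: 3+0-0=3; pred: 6+0-6=0
First extinction: pred at step 1

Answer: 1 pred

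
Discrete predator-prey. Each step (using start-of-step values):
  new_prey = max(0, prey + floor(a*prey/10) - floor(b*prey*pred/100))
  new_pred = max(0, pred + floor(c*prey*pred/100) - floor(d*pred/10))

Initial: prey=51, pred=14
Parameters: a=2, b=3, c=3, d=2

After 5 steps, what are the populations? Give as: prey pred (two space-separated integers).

Step 1: prey: 51+10-21=40; pred: 14+21-2=33
Step 2: prey: 40+8-39=9; pred: 33+39-6=66
Step 3: prey: 9+1-17=0; pred: 66+17-13=70
Step 4: prey: 0+0-0=0; pred: 70+0-14=56
Step 5: prey: 0+0-0=0; pred: 56+0-11=45

Answer: 0 45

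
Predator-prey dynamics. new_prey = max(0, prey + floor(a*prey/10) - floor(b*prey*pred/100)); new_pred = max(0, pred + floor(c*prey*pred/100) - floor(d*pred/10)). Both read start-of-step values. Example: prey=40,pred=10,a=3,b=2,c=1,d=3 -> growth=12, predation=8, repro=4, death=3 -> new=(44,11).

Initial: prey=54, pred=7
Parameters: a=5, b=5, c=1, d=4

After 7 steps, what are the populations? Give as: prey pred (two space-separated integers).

Step 1: prey: 54+27-18=63; pred: 7+3-2=8
Step 2: prey: 63+31-25=69; pred: 8+5-3=10
Step 3: prey: 69+34-34=69; pred: 10+6-4=12
Step 4: prey: 69+34-41=62; pred: 12+8-4=16
Step 5: prey: 62+31-49=44; pred: 16+9-6=19
Step 6: prey: 44+22-41=25; pred: 19+8-7=20
Step 7: prey: 25+12-25=12; pred: 20+5-8=17

Answer: 12 17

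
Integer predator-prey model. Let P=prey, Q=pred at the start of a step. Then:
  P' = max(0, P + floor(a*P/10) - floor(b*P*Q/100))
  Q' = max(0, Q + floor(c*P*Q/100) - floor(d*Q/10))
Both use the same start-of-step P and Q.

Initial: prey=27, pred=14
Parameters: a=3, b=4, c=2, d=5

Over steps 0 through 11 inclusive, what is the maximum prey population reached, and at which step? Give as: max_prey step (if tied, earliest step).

Answer: 35 11

Derivation:
Step 1: prey: 27+8-15=20; pred: 14+7-7=14
Step 2: prey: 20+6-11=15; pred: 14+5-7=12
Step 3: prey: 15+4-7=12; pred: 12+3-6=9
Step 4: prey: 12+3-4=11; pred: 9+2-4=7
Step 5: prey: 11+3-3=11; pred: 7+1-3=5
Step 6: prey: 11+3-2=12; pred: 5+1-2=4
Step 7: prey: 12+3-1=14; pred: 4+0-2=2
Step 8: prey: 14+4-1=17; pred: 2+0-1=1
Step 9: prey: 17+5-0=22; pred: 1+0-0=1
Step 10: prey: 22+6-0=28; pred: 1+0-0=1
Step 11: prey: 28+8-1=35; pred: 1+0-0=1
Max prey = 35 at step 11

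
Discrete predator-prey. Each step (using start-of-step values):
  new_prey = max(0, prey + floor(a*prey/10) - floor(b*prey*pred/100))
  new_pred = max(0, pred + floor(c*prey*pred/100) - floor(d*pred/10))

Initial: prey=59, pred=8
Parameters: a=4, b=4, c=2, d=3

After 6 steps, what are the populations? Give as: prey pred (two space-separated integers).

Step 1: prey: 59+23-18=64; pred: 8+9-2=15
Step 2: prey: 64+25-38=51; pred: 15+19-4=30
Step 3: prey: 51+20-61=10; pred: 30+30-9=51
Step 4: prey: 10+4-20=0; pred: 51+10-15=46
Step 5: prey: 0+0-0=0; pred: 46+0-13=33
Step 6: prey: 0+0-0=0; pred: 33+0-9=24

Answer: 0 24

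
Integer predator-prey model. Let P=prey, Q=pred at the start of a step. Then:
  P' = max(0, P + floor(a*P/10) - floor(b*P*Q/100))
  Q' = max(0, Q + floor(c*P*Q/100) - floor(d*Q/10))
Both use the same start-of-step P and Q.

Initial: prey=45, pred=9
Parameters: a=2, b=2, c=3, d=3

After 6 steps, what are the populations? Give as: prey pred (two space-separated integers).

Answer: 0 42

Derivation:
Step 1: prey: 45+9-8=46; pred: 9+12-2=19
Step 2: prey: 46+9-17=38; pred: 19+26-5=40
Step 3: prey: 38+7-30=15; pred: 40+45-12=73
Step 4: prey: 15+3-21=0; pred: 73+32-21=84
Step 5: prey: 0+0-0=0; pred: 84+0-25=59
Step 6: prey: 0+0-0=0; pred: 59+0-17=42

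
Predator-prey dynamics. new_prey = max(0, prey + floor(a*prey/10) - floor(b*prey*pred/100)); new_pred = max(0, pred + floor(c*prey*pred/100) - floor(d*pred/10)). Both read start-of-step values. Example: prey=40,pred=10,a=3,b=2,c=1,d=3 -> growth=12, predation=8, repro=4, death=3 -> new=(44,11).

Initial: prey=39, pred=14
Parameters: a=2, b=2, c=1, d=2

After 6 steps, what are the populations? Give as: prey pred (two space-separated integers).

Step 1: prey: 39+7-10=36; pred: 14+5-2=17
Step 2: prey: 36+7-12=31; pred: 17+6-3=20
Step 3: prey: 31+6-12=25; pred: 20+6-4=22
Step 4: prey: 25+5-11=19; pred: 22+5-4=23
Step 5: prey: 19+3-8=14; pred: 23+4-4=23
Step 6: prey: 14+2-6=10; pred: 23+3-4=22

Answer: 10 22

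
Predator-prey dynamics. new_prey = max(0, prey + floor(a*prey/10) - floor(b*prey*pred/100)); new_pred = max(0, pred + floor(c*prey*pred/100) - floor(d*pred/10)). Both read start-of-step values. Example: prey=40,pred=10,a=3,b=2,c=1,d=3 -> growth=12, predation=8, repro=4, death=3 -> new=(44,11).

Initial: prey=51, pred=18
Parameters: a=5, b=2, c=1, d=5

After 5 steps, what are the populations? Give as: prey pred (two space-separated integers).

Answer: 76 35

Derivation:
Step 1: prey: 51+25-18=58; pred: 18+9-9=18
Step 2: prey: 58+29-20=67; pred: 18+10-9=19
Step 3: prey: 67+33-25=75; pred: 19+12-9=22
Step 4: prey: 75+37-33=79; pred: 22+16-11=27
Step 5: prey: 79+39-42=76; pred: 27+21-13=35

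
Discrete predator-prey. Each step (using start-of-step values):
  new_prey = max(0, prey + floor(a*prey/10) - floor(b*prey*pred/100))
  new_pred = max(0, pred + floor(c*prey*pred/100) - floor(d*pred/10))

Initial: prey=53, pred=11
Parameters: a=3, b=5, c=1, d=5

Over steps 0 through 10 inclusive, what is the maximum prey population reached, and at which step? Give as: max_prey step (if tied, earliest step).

Answer: 56 10

Derivation:
Step 1: prey: 53+15-29=39; pred: 11+5-5=11
Step 2: prey: 39+11-21=29; pred: 11+4-5=10
Step 3: prey: 29+8-14=23; pred: 10+2-5=7
Step 4: prey: 23+6-8=21; pred: 7+1-3=5
Step 5: prey: 21+6-5=22; pred: 5+1-2=4
Step 6: prey: 22+6-4=24; pred: 4+0-2=2
Step 7: prey: 24+7-2=29; pred: 2+0-1=1
Step 8: prey: 29+8-1=36; pred: 1+0-0=1
Step 9: prey: 36+10-1=45; pred: 1+0-0=1
Step 10: prey: 45+13-2=56; pred: 1+0-0=1
Max prey = 56 at step 10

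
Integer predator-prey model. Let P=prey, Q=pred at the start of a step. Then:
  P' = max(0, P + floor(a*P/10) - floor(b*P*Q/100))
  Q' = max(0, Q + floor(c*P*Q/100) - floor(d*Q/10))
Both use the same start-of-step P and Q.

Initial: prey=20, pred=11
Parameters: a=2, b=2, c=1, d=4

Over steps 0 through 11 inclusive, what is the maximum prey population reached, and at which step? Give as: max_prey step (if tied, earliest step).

Step 1: prey: 20+4-4=20; pred: 11+2-4=9
Step 2: prey: 20+4-3=21; pred: 9+1-3=7
Step 3: prey: 21+4-2=23; pred: 7+1-2=6
Step 4: prey: 23+4-2=25; pred: 6+1-2=5
Step 5: prey: 25+5-2=28; pred: 5+1-2=4
Step 6: prey: 28+5-2=31; pred: 4+1-1=4
Step 7: prey: 31+6-2=35; pred: 4+1-1=4
Step 8: prey: 35+7-2=40; pred: 4+1-1=4
Step 9: prey: 40+8-3=45; pred: 4+1-1=4
Step 10: prey: 45+9-3=51; pred: 4+1-1=4
Step 11: prey: 51+10-4=57; pred: 4+2-1=5
Max prey = 57 at step 11

Answer: 57 11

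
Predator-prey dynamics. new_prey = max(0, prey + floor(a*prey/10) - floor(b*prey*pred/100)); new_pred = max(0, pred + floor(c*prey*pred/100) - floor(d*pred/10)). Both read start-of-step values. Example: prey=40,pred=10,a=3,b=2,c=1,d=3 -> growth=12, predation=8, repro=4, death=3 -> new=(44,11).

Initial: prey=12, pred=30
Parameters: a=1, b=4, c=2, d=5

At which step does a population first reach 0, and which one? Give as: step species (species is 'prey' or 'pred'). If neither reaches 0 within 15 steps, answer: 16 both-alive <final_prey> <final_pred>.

Step 1: prey: 12+1-14=0; pred: 30+7-15=22
First extinction: prey at step 1

Answer: 1 prey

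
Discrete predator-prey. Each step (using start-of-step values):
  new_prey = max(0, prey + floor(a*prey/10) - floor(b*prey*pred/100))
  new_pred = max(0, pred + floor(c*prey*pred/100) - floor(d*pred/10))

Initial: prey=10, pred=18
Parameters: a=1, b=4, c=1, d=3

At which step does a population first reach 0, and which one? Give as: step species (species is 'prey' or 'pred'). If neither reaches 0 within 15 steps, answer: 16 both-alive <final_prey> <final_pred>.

Answer: 16 both-alive 2 3

Derivation:
Step 1: prey: 10+1-7=4; pred: 18+1-5=14
Step 2: prey: 4+0-2=2; pred: 14+0-4=10
Step 3: prey: 2+0-0=2; pred: 10+0-3=7
Step 4: prey: 2+0-0=2; pred: 7+0-2=5
Step 5: prey: 2+0-0=2; pred: 5+0-1=4
Step 6: prey: 2+0-0=2; pred: 4+0-1=3
Step 7: prey: 2+0-0=2; pred: 3+0-0=3
Steps 8-15: state stable at prey=2, pred=3 (no change)
No extinction within 15 steps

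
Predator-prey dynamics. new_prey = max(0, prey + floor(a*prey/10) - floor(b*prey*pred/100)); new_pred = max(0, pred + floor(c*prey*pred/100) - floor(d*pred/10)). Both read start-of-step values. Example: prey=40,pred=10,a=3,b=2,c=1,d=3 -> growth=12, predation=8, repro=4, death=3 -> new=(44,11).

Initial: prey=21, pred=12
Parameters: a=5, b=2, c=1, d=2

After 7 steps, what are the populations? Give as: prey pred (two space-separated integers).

Answer: 52 43

Derivation:
Step 1: prey: 21+10-5=26; pred: 12+2-2=12
Step 2: prey: 26+13-6=33; pred: 12+3-2=13
Step 3: prey: 33+16-8=41; pred: 13+4-2=15
Step 4: prey: 41+20-12=49; pred: 15+6-3=18
Step 5: prey: 49+24-17=56; pred: 18+8-3=23
Step 6: prey: 56+28-25=59; pred: 23+12-4=31
Step 7: prey: 59+29-36=52; pred: 31+18-6=43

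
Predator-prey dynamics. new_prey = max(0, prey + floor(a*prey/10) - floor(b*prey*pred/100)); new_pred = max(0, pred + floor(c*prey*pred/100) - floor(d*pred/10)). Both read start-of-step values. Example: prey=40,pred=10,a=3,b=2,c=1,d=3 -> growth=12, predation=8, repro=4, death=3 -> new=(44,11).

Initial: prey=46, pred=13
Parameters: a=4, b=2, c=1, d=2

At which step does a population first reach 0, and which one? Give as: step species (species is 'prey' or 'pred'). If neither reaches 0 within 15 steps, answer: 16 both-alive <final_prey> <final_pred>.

Step 1: prey: 46+18-11=53; pred: 13+5-2=16
Step 2: prey: 53+21-16=58; pred: 16+8-3=21
Step 3: prey: 58+23-24=57; pred: 21+12-4=29
Step 4: prey: 57+22-33=46; pred: 29+16-5=40
Step 5: prey: 46+18-36=28; pred: 40+18-8=50
Step 6: prey: 28+11-28=11; pred: 50+14-10=54
Step 7: prey: 11+4-11=4; pred: 54+5-10=49
Step 8: prey: 4+1-3=2; pred: 49+1-9=41
Step 9: prey: 2+0-1=1; pred: 41+0-8=33
Step 10: prey: 1+0-0=1; pred: 33+0-6=27
Step 11: prey: 1+0-0=1; pred: 27+0-5=22
Step 12: prey: 1+0-0=1; pred: 22+0-4=18
Step 13: prey: 1+0-0=1; pred: 18+0-3=15
Step 14: prey: 1+0-0=1; pred: 15+0-3=12
Step 15: prey: 1+0-0=1; pred: 12+0-2=10
No extinction within 15 steps

Answer: 16 both-alive 1 10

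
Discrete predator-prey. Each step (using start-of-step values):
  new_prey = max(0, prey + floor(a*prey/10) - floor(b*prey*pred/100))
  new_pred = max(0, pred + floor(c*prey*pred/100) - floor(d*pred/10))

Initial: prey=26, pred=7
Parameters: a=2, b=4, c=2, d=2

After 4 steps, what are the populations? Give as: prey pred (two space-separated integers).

Answer: 10 16

Derivation:
Step 1: prey: 26+5-7=24; pred: 7+3-1=9
Step 2: prey: 24+4-8=20; pred: 9+4-1=12
Step 3: prey: 20+4-9=15; pred: 12+4-2=14
Step 4: prey: 15+3-8=10; pred: 14+4-2=16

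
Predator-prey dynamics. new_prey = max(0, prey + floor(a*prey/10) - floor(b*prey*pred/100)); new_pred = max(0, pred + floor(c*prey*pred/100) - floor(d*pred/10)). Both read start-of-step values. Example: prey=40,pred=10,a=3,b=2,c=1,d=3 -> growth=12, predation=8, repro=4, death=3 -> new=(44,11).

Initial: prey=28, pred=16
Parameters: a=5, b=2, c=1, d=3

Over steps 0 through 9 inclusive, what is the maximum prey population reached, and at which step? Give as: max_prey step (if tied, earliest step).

Answer: 59 5

Derivation:
Step 1: prey: 28+14-8=34; pred: 16+4-4=16
Step 2: prey: 34+17-10=41; pred: 16+5-4=17
Step 3: prey: 41+20-13=48; pred: 17+6-5=18
Step 4: prey: 48+24-17=55; pred: 18+8-5=21
Step 5: prey: 55+27-23=59; pred: 21+11-6=26
Step 6: prey: 59+29-30=58; pred: 26+15-7=34
Step 7: prey: 58+29-39=48; pred: 34+19-10=43
Step 8: prey: 48+24-41=31; pred: 43+20-12=51
Step 9: prey: 31+15-31=15; pred: 51+15-15=51
Max prey = 59 at step 5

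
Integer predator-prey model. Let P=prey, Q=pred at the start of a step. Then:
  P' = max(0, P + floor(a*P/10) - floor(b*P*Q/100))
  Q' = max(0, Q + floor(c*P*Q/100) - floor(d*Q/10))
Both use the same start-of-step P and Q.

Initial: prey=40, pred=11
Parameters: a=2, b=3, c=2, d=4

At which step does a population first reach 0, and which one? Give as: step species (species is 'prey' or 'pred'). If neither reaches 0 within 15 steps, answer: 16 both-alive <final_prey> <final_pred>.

Answer: 16 both-alive 3 2

Derivation:
Step 1: prey: 40+8-13=35; pred: 11+8-4=15
Step 2: prey: 35+7-15=27; pred: 15+10-6=19
Step 3: prey: 27+5-15=17; pred: 19+10-7=22
Step 4: prey: 17+3-11=9; pred: 22+7-8=21
Step 5: prey: 9+1-5=5; pred: 21+3-8=16
Step 6: prey: 5+1-2=4; pred: 16+1-6=11
Step 7: prey: 4+0-1=3; pred: 11+0-4=7
Step 8: prey: 3+0-0=3; pred: 7+0-2=5
Step 9: prey: 3+0-0=3; pred: 5+0-2=3
Step 10: prey: 3+0-0=3; pred: 3+0-1=2
Step 11: prey: 3+0-0=3; pred: 2+0-0=2
Steps 12-15: state stable at prey=3, pred=2 (no change)
No extinction within 15 steps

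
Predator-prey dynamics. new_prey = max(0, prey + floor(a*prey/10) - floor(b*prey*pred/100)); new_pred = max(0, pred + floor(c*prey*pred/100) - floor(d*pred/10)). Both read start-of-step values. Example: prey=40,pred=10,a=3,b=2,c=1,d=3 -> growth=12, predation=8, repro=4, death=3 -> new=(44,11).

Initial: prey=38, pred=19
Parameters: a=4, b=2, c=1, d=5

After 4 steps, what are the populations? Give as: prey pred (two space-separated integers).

Answer: 51 13

Derivation:
Step 1: prey: 38+15-14=39; pred: 19+7-9=17
Step 2: prey: 39+15-13=41; pred: 17+6-8=15
Step 3: prey: 41+16-12=45; pred: 15+6-7=14
Step 4: prey: 45+18-12=51; pred: 14+6-7=13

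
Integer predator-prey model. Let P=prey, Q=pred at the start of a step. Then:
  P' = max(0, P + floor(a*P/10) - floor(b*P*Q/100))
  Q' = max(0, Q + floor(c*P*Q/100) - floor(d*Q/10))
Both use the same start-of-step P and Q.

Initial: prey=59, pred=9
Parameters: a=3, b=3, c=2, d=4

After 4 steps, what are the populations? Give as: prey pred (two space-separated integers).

Answer: 0 49

Derivation:
Step 1: prey: 59+17-15=61; pred: 9+10-3=16
Step 2: prey: 61+18-29=50; pred: 16+19-6=29
Step 3: prey: 50+15-43=22; pred: 29+29-11=47
Step 4: prey: 22+6-31=0; pred: 47+20-18=49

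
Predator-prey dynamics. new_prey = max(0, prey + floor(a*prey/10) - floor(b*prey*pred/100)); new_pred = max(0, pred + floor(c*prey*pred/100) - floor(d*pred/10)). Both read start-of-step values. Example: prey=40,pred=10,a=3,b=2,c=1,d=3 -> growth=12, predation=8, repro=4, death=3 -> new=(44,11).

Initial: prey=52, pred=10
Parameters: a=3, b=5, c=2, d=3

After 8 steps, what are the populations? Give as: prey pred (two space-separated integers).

Answer: 0 5

Derivation:
Step 1: prey: 52+15-26=41; pred: 10+10-3=17
Step 2: prey: 41+12-34=19; pred: 17+13-5=25
Step 3: prey: 19+5-23=1; pred: 25+9-7=27
Step 4: prey: 1+0-1=0; pred: 27+0-8=19
Step 5: prey: 0+0-0=0; pred: 19+0-5=14
Step 6: prey: 0+0-0=0; pred: 14+0-4=10
Step 7: prey: 0+0-0=0; pred: 10+0-3=7
Step 8: prey: 0+0-0=0; pred: 7+0-2=5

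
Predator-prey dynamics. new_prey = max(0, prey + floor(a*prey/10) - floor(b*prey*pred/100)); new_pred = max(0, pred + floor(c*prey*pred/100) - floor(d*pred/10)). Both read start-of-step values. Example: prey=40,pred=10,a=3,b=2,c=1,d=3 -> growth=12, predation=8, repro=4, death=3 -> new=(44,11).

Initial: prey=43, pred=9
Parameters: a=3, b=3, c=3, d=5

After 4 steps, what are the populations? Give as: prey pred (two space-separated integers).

Answer: 0 43

Derivation:
Step 1: prey: 43+12-11=44; pred: 9+11-4=16
Step 2: prey: 44+13-21=36; pred: 16+21-8=29
Step 3: prey: 36+10-31=15; pred: 29+31-14=46
Step 4: prey: 15+4-20=0; pred: 46+20-23=43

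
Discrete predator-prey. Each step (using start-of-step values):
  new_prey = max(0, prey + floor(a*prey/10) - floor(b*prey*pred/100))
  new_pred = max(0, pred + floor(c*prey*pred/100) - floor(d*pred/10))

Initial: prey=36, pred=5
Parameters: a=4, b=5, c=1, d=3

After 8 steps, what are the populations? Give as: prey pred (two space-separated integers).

Answer: 27 15

Derivation:
Step 1: prey: 36+14-9=41; pred: 5+1-1=5
Step 2: prey: 41+16-10=47; pred: 5+2-1=6
Step 3: prey: 47+18-14=51; pred: 6+2-1=7
Step 4: prey: 51+20-17=54; pred: 7+3-2=8
Step 5: prey: 54+21-21=54; pred: 8+4-2=10
Step 6: prey: 54+21-27=48; pred: 10+5-3=12
Step 7: prey: 48+19-28=39; pred: 12+5-3=14
Step 8: prey: 39+15-27=27; pred: 14+5-4=15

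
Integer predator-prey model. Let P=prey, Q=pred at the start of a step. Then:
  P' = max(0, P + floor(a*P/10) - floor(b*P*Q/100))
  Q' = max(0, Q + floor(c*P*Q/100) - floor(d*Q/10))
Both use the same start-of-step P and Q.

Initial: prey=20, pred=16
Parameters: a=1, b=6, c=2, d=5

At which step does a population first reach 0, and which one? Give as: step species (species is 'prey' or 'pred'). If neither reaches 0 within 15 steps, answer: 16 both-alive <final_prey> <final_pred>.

Answer: 16 both-alive 1 1

Derivation:
Step 1: prey: 20+2-19=3; pred: 16+6-8=14
Step 2: prey: 3+0-2=1; pred: 14+0-7=7
Step 3: prey: 1+0-0=1; pred: 7+0-3=4
Step 4: prey: 1+0-0=1; pred: 4+0-2=2
Step 5: prey: 1+0-0=1; pred: 2+0-1=1
Step 6: prey: 1+0-0=1; pred: 1+0-0=1
Steps 7-15: state stable at prey=1, pred=1 (no change)
No extinction within 15 steps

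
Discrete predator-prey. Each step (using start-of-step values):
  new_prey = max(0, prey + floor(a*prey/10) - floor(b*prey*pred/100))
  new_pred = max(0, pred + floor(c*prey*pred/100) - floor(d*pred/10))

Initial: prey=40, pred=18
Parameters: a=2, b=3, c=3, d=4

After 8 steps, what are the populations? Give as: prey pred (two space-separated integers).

Answer: 0 4

Derivation:
Step 1: prey: 40+8-21=27; pred: 18+21-7=32
Step 2: prey: 27+5-25=7; pred: 32+25-12=45
Step 3: prey: 7+1-9=0; pred: 45+9-18=36
Step 4: prey: 0+0-0=0; pred: 36+0-14=22
Step 5: prey: 0+0-0=0; pred: 22+0-8=14
Step 6: prey: 0+0-0=0; pred: 14+0-5=9
Step 7: prey: 0+0-0=0; pred: 9+0-3=6
Step 8: prey: 0+0-0=0; pred: 6+0-2=4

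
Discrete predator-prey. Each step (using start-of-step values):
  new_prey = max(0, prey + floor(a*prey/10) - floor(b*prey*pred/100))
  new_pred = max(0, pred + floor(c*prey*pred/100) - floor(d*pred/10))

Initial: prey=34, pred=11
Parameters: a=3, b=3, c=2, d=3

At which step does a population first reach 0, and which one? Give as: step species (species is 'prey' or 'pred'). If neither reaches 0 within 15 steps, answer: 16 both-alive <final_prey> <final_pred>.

Answer: 16 both-alive 2 3

Derivation:
Step 1: prey: 34+10-11=33; pred: 11+7-3=15
Step 2: prey: 33+9-14=28; pred: 15+9-4=20
Step 3: prey: 28+8-16=20; pred: 20+11-6=25
Step 4: prey: 20+6-15=11; pred: 25+10-7=28
Step 5: prey: 11+3-9=5; pred: 28+6-8=26
Step 6: prey: 5+1-3=3; pred: 26+2-7=21
Step 7: prey: 3+0-1=2; pred: 21+1-6=16
Step 8: prey: 2+0-0=2; pred: 16+0-4=12
Step 9: prey: 2+0-0=2; pred: 12+0-3=9
Step 10: prey: 2+0-0=2; pred: 9+0-2=7
Step 11: prey: 2+0-0=2; pred: 7+0-2=5
Step 12: prey: 2+0-0=2; pred: 5+0-1=4
Step 13: prey: 2+0-0=2; pred: 4+0-1=3
Step 14: prey: 2+0-0=2; pred: 3+0-0=3
Steps 15-15: state stable at prey=2, pred=3 (no change)
No extinction within 15 steps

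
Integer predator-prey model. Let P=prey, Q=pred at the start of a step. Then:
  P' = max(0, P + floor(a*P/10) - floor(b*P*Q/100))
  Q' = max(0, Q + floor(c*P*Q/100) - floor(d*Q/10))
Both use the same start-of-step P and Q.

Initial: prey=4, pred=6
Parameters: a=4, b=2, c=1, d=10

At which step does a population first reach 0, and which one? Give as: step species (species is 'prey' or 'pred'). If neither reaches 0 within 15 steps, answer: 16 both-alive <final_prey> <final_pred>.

Answer: 1 pred

Derivation:
Step 1: prey: 4+1-0=5; pred: 6+0-6=0
First extinction: pred at step 1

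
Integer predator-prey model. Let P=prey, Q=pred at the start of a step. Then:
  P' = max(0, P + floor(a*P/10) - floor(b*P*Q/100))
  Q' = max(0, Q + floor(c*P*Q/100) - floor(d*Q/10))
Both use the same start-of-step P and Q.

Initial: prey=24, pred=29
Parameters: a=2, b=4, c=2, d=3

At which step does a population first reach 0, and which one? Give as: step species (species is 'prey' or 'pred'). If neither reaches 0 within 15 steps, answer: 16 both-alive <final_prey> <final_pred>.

Answer: 2 prey

Derivation:
Step 1: prey: 24+4-27=1; pred: 29+13-8=34
Step 2: prey: 1+0-1=0; pred: 34+0-10=24
First extinction: prey at step 2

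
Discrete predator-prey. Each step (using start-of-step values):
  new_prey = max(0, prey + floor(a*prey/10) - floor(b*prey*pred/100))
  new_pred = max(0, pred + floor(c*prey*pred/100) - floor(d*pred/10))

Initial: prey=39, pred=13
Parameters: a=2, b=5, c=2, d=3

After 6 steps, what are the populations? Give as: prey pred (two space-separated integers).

Step 1: prey: 39+7-25=21; pred: 13+10-3=20
Step 2: prey: 21+4-21=4; pred: 20+8-6=22
Step 3: prey: 4+0-4=0; pred: 22+1-6=17
Step 4: prey: 0+0-0=0; pred: 17+0-5=12
Step 5: prey: 0+0-0=0; pred: 12+0-3=9
Step 6: prey: 0+0-0=0; pred: 9+0-2=7

Answer: 0 7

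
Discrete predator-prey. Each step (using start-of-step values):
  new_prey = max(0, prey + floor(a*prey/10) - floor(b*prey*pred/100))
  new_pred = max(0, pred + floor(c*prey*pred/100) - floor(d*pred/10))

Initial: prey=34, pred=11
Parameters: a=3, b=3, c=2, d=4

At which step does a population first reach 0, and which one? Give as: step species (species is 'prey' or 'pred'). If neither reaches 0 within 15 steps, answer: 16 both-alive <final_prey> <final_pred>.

Step 1: prey: 34+10-11=33; pred: 11+7-4=14
Step 2: prey: 33+9-13=29; pred: 14+9-5=18
Step 3: prey: 29+8-15=22; pred: 18+10-7=21
Step 4: prey: 22+6-13=15; pred: 21+9-8=22
Step 5: prey: 15+4-9=10; pred: 22+6-8=20
Step 6: prey: 10+3-6=7; pred: 20+4-8=16
Step 7: prey: 7+2-3=6; pred: 16+2-6=12
Step 8: prey: 6+1-2=5; pred: 12+1-4=9
Step 9: prey: 5+1-1=5; pred: 9+0-3=6
Step 10: prey: 5+1-0=6; pred: 6+0-2=4
Step 11: prey: 6+1-0=7; pred: 4+0-1=3
Step 12: prey: 7+2-0=9; pred: 3+0-1=2
Step 13: prey: 9+2-0=11; pred: 2+0-0=2
Step 14: prey: 11+3-0=14; pred: 2+0-0=2
Step 15: prey: 14+4-0=18; pred: 2+0-0=2
No extinction within 15 steps

Answer: 16 both-alive 18 2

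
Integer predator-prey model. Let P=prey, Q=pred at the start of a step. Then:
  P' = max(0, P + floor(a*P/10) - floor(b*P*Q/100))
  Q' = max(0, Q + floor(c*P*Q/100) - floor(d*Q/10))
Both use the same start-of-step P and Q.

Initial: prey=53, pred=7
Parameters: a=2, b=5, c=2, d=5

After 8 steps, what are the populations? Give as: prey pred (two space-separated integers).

Answer: 2 1

Derivation:
Step 1: prey: 53+10-18=45; pred: 7+7-3=11
Step 2: prey: 45+9-24=30; pred: 11+9-5=15
Step 3: prey: 30+6-22=14; pred: 15+9-7=17
Step 4: prey: 14+2-11=5; pred: 17+4-8=13
Step 5: prey: 5+1-3=3; pred: 13+1-6=8
Step 6: prey: 3+0-1=2; pred: 8+0-4=4
Step 7: prey: 2+0-0=2; pred: 4+0-2=2
Step 8: prey: 2+0-0=2; pred: 2+0-1=1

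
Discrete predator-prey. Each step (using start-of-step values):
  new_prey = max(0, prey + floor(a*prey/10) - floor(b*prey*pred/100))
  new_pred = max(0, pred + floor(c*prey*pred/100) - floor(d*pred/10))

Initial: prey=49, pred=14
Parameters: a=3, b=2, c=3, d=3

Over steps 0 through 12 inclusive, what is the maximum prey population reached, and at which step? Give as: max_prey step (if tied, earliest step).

Answer: 50 1

Derivation:
Step 1: prey: 49+14-13=50; pred: 14+20-4=30
Step 2: prey: 50+15-30=35; pred: 30+45-9=66
Step 3: prey: 35+10-46=0; pred: 66+69-19=116
Step 4: prey: 0+0-0=0; pred: 116+0-34=82
Step 5: prey: 0+0-0=0; pred: 82+0-24=58
Step 6: prey: 0+0-0=0; pred: 58+0-17=41
Step 7: prey: 0+0-0=0; pred: 41+0-12=29
Step 8: prey: 0+0-0=0; pred: 29+0-8=21
Step 9: prey: 0+0-0=0; pred: 21+0-6=15
Step 10: prey: 0+0-0=0; pred: 15+0-4=11
Step 11: prey: 0+0-0=0; pred: 11+0-3=8
Step 12: prey: 0+0-0=0; pred: 8+0-2=6
Max prey = 50 at step 1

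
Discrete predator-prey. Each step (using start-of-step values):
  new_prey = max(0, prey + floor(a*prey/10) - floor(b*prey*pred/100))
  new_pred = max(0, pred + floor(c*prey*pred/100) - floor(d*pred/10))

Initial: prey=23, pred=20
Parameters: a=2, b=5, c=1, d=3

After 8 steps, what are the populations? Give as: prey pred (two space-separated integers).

Answer: 1 3

Derivation:
Step 1: prey: 23+4-23=4; pred: 20+4-6=18
Step 2: prey: 4+0-3=1; pred: 18+0-5=13
Step 3: prey: 1+0-0=1; pred: 13+0-3=10
Step 4: prey: 1+0-0=1; pred: 10+0-3=7
Step 5: prey: 1+0-0=1; pred: 7+0-2=5
Step 6: prey: 1+0-0=1; pred: 5+0-1=4
Step 7: prey: 1+0-0=1; pred: 4+0-1=3
Step 8: prey: 1+0-0=1; pred: 3+0-0=3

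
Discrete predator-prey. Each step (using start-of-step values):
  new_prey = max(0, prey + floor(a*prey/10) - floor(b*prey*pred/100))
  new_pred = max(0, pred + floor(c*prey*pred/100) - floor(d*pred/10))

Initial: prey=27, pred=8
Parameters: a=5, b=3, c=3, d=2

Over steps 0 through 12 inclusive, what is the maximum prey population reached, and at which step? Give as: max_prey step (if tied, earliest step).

Step 1: prey: 27+13-6=34; pred: 8+6-1=13
Step 2: prey: 34+17-13=38; pred: 13+13-2=24
Step 3: prey: 38+19-27=30; pred: 24+27-4=47
Step 4: prey: 30+15-42=3; pred: 47+42-9=80
Step 5: prey: 3+1-7=0; pred: 80+7-16=71
Step 6: prey: 0+0-0=0; pred: 71+0-14=57
Step 7: prey: 0+0-0=0; pred: 57+0-11=46
Step 8: prey: 0+0-0=0; pred: 46+0-9=37
Step 9: prey: 0+0-0=0; pred: 37+0-7=30
Step 10: prey: 0+0-0=0; pred: 30+0-6=24
Step 11: prey: 0+0-0=0; pred: 24+0-4=20
Step 12: prey: 0+0-0=0; pred: 20+0-4=16
Max prey = 38 at step 2

Answer: 38 2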